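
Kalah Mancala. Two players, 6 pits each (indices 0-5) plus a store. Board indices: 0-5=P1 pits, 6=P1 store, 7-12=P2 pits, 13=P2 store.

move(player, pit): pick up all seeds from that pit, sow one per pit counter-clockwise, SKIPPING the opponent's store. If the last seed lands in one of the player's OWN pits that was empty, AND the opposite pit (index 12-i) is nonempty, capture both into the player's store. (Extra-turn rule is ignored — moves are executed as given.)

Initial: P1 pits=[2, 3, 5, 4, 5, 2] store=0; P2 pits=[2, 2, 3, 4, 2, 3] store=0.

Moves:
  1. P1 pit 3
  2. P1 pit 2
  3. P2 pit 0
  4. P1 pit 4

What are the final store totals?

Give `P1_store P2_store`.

Answer: 3 0

Derivation:
Move 1: P1 pit3 -> P1=[2,3,5,0,6,3](1) P2=[3,2,3,4,2,3](0)
Move 2: P1 pit2 -> P1=[2,3,0,1,7,4](2) P2=[4,2,3,4,2,3](0)
Move 3: P2 pit0 -> P1=[2,3,0,1,7,4](2) P2=[0,3,4,5,3,3](0)
Move 4: P1 pit4 -> P1=[2,3,0,1,0,5](3) P2=[1,4,5,6,4,3](0)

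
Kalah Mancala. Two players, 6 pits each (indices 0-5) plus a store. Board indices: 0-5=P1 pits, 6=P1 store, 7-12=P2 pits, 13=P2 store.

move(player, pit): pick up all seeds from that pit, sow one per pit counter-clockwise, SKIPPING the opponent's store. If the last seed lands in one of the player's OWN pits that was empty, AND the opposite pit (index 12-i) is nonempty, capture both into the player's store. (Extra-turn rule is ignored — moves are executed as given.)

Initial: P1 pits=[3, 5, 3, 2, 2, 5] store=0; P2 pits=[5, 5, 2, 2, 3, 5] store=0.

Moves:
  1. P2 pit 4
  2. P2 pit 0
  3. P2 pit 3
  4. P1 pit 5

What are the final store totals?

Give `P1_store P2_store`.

Move 1: P2 pit4 -> P1=[4,5,3,2,2,5](0) P2=[5,5,2,2,0,6](1)
Move 2: P2 pit0 -> P1=[4,5,3,2,2,5](0) P2=[0,6,3,3,1,7](1)
Move 3: P2 pit3 -> P1=[4,5,3,2,2,5](0) P2=[0,6,3,0,2,8](2)
Move 4: P1 pit5 -> P1=[4,5,3,2,2,0](1) P2=[1,7,4,1,2,8](2)

Answer: 1 2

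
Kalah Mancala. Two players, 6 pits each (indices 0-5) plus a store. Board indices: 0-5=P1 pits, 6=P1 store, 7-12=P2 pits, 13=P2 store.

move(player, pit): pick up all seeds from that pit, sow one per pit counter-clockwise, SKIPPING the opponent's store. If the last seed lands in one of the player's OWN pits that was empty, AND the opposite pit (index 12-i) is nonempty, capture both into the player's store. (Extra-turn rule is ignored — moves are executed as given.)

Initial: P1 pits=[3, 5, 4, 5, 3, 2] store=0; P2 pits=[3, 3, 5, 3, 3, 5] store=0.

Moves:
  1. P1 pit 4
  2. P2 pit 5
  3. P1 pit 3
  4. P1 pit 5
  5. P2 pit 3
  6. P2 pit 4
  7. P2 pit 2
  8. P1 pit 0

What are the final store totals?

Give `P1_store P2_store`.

Answer: 4 4

Derivation:
Move 1: P1 pit4 -> P1=[3,5,4,5,0,3](1) P2=[4,3,5,3,3,5](0)
Move 2: P2 pit5 -> P1=[4,6,5,6,0,3](1) P2=[4,3,5,3,3,0](1)
Move 3: P1 pit3 -> P1=[4,6,5,0,1,4](2) P2=[5,4,6,3,3,0](1)
Move 4: P1 pit5 -> P1=[4,6,5,0,1,0](3) P2=[6,5,7,3,3,0](1)
Move 5: P2 pit3 -> P1=[4,6,5,0,1,0](3) P2=[6,5,7,0,4,1](2)
Move 6: P2 pit4 -> P1=[5,7,5,0,1,0](3) P2=[6,5,7,0,0,2](3)
Move 7: P2 pit2 -> P1=[6,8,6,0,1,0](3) P2=[6,5,0,1,1,3](4)
Move 8: P1 pit0 -> P1=[0,9,7,1,2,1](4) P2=[6,5,0,1,1,3](4)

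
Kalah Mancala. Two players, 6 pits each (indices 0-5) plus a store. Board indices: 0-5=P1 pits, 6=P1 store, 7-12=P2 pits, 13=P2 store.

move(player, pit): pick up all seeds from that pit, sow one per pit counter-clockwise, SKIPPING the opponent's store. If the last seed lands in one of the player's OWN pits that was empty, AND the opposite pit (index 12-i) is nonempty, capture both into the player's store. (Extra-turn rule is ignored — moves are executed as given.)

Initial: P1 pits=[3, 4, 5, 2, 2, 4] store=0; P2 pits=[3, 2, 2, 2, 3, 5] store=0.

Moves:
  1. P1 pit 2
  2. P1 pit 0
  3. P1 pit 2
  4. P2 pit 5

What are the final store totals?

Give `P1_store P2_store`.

Move 1: P1 pit2 -> P1=[3,4,0,3,3,5](1) P2=[4,2,2,2,3,5](0)
Move 2: P1 pit0 -> P1=[0,5,1,4,3,5](1) P2=[4,2,2,2,3,5](0)
Move 3: P1 pit2 -> P1=[0,5,0,5,3,5](1) P2=[4,2,2,2,3,5](0)
Move 4: P2 pit5 -> P1=[1,6,1,6,3,5](1) P2=[4,2,2,2,3,0](1)

Answer: 1 1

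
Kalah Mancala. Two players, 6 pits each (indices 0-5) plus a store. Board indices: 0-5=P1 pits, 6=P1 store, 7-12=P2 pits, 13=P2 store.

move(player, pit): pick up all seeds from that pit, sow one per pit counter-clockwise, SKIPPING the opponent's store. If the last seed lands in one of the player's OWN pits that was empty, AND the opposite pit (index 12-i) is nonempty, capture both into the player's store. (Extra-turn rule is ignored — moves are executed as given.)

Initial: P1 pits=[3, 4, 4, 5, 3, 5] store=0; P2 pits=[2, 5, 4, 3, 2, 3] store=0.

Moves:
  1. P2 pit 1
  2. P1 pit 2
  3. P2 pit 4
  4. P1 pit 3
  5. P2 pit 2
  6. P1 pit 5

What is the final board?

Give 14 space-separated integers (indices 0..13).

Answer: 5 5 0 0 5 0 3 4 2 1 6 2 7 3

Derivation:
Move 1: P2 pit1 -> P1=[3,4,4,5,3,5](0) P2=[2,0,5,4,3,4](1)
Move 2: P1 pit2 -> P1=[3,4,0,6,4,6](1) P2=[2,0,5,4,3,4](1)
Move 3: P2 pit4 -> P1=[4,4,0,6,4,6](1) P2=[2,0,5,4,0,5](2)
Move 4: P1 pit3 -> P1=[4,4,0,0,5,7](2) P2=[3,1,6,4,0,5](2)
Move 5: P2 pit2 -> P1=[5,5,0,0,5,7](2) P2=[3,1,0,5,1,6](3)
Move 6: P1 pit5 -> P1=[5,5,0,0,5,0](3) P2=[4,2,1,6,2,7](3)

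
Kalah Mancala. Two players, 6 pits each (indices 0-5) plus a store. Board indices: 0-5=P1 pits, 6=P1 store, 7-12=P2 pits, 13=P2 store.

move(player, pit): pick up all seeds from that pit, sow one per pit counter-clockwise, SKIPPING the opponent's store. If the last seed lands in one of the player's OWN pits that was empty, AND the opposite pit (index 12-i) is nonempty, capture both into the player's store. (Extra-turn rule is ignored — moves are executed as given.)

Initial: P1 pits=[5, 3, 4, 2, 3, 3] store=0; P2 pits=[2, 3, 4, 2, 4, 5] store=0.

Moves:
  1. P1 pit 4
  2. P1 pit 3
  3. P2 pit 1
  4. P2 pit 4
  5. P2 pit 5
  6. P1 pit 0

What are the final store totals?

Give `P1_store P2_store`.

Move 1: P1 pit4 -> P1=[5,3,4,2,0,4](1) P2=[3,3,4,2,4,5](0)
Move 2: P1 pit3 -> P1=[5,3,4,0,1,5](1) P2=[3,3,4,2,4,5](0)
Move 3: P2 pit1 -> P1=[5,3,4,0,1,5](1) P2=[3,0,5,3,5,5](0)
Move 4: P2 pit4 -> P1=[6,4,5,0,1,5](1) P2=[3,0,5,3,0,6](1)
Move 5: P2 pit5 -> P1=[7,5,6,1,2,5](1) P2=[3,0,5,3,0,0](2)
Move 6: P1 pit0 -> P1=[0,6,7,2,3,6](2) P2=[4,0,5,3,0,0](2)

Answer: 2 2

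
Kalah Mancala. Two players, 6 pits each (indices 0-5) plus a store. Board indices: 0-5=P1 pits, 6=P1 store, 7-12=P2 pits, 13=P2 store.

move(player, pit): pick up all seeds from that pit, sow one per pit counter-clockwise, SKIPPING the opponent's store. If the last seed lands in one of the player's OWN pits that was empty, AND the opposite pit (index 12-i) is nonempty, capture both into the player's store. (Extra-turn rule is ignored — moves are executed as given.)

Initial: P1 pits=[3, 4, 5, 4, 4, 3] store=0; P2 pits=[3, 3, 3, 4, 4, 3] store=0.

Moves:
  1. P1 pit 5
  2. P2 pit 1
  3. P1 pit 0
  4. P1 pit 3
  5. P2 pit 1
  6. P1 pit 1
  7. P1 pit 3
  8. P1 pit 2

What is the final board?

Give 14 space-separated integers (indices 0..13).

Answer: 0 0 0 1 8 3 4 6 1 6 5 5 4 0

Derivation:
Move 1: P1 pit5 -> P1=[3,4,5,4,4,0](1) P2=[4,4,3,4,4,3](0)
Move 2: P2 pit1 -> P1=[3,4,5,4,4,0](1) P2=[4,0,4,5,5,4](0)
Move 3: P1 pit0 -> P1=[0,5,6,5,4,0](1) P2=[4,0,4,5,5,4](0)
Move 4: P1 pit3 -> P1=[0,5,6,0,5,1](2) P2=[5,1,4,5,5,4](0)
Move 5: P2 pit1 -> P1=[0,5,6,0,5,1](2) P2=[5,0,5,5,5,4](0)
Move 6: P1 pit1 -> P1=[0,0,7,1,6,2](3) P2=[5,0,5,5,5,4](0)
Move 7: P1 pit3 -> P1=[0,0,7,0,7,2](3) P2=[5,0,5,5,5,4](0)
Move 8: P1 pit2 -> P1=[0,0,0,1,8,3](4) P2=[6,1,6,5,5,4](0)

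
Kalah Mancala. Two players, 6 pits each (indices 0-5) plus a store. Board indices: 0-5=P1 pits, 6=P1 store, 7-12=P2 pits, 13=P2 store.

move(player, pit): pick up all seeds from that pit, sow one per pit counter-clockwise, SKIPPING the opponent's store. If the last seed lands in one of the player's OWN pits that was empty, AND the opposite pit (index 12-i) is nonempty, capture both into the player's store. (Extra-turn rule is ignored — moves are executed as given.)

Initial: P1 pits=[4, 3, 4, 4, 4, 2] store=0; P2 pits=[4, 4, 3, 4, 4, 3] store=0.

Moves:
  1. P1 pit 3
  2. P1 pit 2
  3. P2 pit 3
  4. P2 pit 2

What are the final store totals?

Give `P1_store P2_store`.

Move 1: P1 pit3 -> P1=[4,3,4,0,5,3](1) P2=[5,4,3,4,4,3](0)
Move 2: P1 pit2 -> P1=[4,3,0,1,6,4](2) P2=[5,4,3,4,4,3](0)
Move 3: P2 pit3 -> P1=[5,3,0,1,6,4](2) P2=[5,4,3,0,5,4](1)
Move 4: P2 pit2 -> P1=[5,3,0,1,6,4](2) P2=[5,4,0,1,6,5](1)

Answer: 2 1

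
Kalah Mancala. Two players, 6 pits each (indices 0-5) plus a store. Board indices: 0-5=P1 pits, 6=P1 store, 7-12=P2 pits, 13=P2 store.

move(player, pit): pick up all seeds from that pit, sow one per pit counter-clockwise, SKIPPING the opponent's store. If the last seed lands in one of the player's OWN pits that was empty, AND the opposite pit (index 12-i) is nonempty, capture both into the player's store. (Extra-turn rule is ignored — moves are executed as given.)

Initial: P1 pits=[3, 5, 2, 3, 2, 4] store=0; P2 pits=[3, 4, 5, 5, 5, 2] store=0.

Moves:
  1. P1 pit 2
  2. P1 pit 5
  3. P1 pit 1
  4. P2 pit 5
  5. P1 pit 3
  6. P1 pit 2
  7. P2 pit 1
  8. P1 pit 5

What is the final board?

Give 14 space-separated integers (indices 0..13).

Answer: 5 0 0 0 5 0 11 6 0 1 6 6 1 2

Derivation:
Move 1: P1 pit2 -> P1=[3,5,0,4,3,4](0) P2=[3,4,5,5,5,2](0)
Move 2: P1 pit5 -> P1=[3,5,0,4,3,0](1) P2=[4,5,6,5,5,2](0)
Move 3: P1 pit1 -> P1=[3,0,1,5,4,1](2) P2=[4,5,6,5,5,2](0)
Move 4: P2 pit5 -> P1=[4,0,1,5,4,1](2) P2=[4,5,6,5,5,0](1)
Move 5: P1 pit3 -> P1=[4,0,1,0,5,2](3) P2=[5,6,6,5,5,0](1)
Move 6: P1 pit2 -> P1=[4,0,0,0,5,2](10) P2=[5,6,0,5,5,0](1)
Move 7: P2 pit1 -> P1=[5,0,0,0,5,2](10) P2=[5,0,1,6,6,1](2)
Move 8: P1 pit5 -> P1=[5,0,0,0,5,0](11) P2=[6,0,1,6,6,1](2)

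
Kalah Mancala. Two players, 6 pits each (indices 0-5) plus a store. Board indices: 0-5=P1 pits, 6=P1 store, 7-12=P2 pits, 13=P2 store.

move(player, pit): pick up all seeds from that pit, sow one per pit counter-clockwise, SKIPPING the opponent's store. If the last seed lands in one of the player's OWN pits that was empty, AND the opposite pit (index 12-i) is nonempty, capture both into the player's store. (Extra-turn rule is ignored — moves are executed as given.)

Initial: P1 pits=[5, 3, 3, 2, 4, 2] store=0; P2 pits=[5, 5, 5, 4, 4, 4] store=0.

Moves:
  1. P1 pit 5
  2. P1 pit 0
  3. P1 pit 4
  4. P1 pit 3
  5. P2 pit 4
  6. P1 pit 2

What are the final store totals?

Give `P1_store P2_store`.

Answer: 11 1

Derivation:
Move 1: P1 pit5 -> P1=[5,3,3,2,4,0](1) P2=[6,5,5,4,4,4](0)
Move 2: P1 pit0 -> P1=[0,4,4,3,5,0](8) P2=[0,5,5,4,4,4](0)
Move 3: P1 pit4 -> P1=[0,4,4,3,0,1](9) P2=[1,6,6,4,4,4](0)
Move 4: P1 pit3 -> P1=[0,4,4,0,1,2](10) P2=[1,6,6,4,4,4](0)
Move 5: P2 pit4 -> P1=[1,5,4,0,1,2](10) P2=[1,6,6,4,0,5](1)
Move 6: P1 pit2 -> P1=[1,5,0,1,2,3](11) P2=[1,6,6,4,0,5](1)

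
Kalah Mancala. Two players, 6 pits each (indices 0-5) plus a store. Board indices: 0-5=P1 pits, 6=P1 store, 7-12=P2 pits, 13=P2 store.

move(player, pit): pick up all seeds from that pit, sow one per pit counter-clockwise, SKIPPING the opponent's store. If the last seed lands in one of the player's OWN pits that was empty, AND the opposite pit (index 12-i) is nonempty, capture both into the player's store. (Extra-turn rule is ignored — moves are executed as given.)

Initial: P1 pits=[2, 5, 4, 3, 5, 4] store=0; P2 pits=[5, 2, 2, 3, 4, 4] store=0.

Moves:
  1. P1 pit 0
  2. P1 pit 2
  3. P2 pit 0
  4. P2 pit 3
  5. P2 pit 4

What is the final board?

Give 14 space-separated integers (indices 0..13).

Move 1: P1 pit0 -> P1=[0,6,5,3,5,4](0) P2=[5,2,2,3,4,4](0)
Move 2: P1 pit2 -> P1=[0,6,0,4,6,5](1) P2=[6,2,2,3,4,4](0)
Move 3: P2 pit0 -> P1=[0,6,0,4,6,5](1) P2=[0,3,3,4,5,5](1)
Move 4: P2 pit3 -> P1=[1,6,0,4,6,5](1) P2=[0,3,3,0,6,6](2)
Move 5: P2 pit4 -> P1=[2,7,1,5,6,5](1) P2=[0,3,3,0,0,7](3)

Answer: 2 7 1 5 6 5 1 0 3 3 0 0 7 3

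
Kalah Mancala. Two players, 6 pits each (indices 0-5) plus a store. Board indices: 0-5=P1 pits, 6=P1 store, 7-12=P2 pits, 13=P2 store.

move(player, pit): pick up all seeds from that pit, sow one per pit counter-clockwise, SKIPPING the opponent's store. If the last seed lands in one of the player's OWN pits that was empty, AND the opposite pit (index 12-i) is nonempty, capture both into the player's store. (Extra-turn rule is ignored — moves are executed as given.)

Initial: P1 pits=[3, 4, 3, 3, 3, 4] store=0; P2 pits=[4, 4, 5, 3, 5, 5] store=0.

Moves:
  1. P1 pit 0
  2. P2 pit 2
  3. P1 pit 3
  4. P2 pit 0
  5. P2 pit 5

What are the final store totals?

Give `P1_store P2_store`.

Move 1: P1 pit0 -> P1=[0,5,4,4,3,4](0) P2=[4,4,5,3,5,5](0)
Move 2: P2 pit2 -> P1=[1,5,4,4,3,4](0) P2=[4,4,0,4,6,6](1)
Move 3: P1 pit3 -> P1=[1,5,4,0,4,5](1) P2=[5,4,0,4,6,6](1)
Move 4: P2 pit0 -> P1=[1,5,4,0,4,5](1) P2=[0,5,1,5,7,7](1)
Move 5: P2 pit5 -> P1=[2,6,5,1,5,6](1) P2=[0,5,1,5,7,0](2)

Answer: 1 2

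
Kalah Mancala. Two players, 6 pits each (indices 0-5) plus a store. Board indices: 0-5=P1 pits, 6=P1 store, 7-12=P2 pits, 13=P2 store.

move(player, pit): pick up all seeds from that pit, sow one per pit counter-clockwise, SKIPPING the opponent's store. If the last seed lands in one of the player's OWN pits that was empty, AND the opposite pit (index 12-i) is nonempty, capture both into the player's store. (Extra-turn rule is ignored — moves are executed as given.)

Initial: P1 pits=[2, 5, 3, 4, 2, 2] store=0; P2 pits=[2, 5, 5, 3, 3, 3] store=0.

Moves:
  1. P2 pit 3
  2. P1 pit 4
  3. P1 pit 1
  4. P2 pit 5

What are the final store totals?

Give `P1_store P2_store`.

Move 1: P2 pit3 -> P1=[2,5,3,4,2,2](0) P2=[2,5,5,0,4,4](1)
Move 2: P1 pit4 -> P1=[2,5,3,4,0,3](1) P2=[2,5,5,0,4,4](1)
Move 3: P1 pit1 -> P1=[2,0,4,5,1,4](2) P2=[2,5,5,0,4,4](1)
Move 4: P2 pit5 -> P1=[3,1,5,5,1,4](2) P2=[2,5,5,0,4,0](2)

Answer: 2 2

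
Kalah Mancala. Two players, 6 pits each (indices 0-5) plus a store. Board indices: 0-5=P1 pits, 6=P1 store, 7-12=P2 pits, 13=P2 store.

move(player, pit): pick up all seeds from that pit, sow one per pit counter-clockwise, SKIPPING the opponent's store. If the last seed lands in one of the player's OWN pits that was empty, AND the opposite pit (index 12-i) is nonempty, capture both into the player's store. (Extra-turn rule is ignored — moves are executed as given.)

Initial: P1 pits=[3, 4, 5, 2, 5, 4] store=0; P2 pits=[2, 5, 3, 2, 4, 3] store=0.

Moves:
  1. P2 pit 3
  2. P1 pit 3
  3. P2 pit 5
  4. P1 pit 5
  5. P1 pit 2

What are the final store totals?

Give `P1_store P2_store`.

Move 1: P2 pit3 -> P1=[3,4,5,2,5,4](0) P2=[2,5,3,0,5,4](0)
Move 2: P1 pit3 -> P1=[3,4,5,0,6,5](0) P2=[2,5,3,0,5,4](0)
Move 3: P2 pit5 -> P1=[4,5,6,0,6,5](0) P2=[2,5,3,0,5,0](1)
Move 4: P1 pit5 -> P1=[4,5,6,0,6,0](1) P2=[3,6,4,1,5,0](1)
Move 5: P1 pit2 -> P1=[4,5,0,1,7,1](2) P2=[4,7,4,1,5,0](1)

Answer: 2 1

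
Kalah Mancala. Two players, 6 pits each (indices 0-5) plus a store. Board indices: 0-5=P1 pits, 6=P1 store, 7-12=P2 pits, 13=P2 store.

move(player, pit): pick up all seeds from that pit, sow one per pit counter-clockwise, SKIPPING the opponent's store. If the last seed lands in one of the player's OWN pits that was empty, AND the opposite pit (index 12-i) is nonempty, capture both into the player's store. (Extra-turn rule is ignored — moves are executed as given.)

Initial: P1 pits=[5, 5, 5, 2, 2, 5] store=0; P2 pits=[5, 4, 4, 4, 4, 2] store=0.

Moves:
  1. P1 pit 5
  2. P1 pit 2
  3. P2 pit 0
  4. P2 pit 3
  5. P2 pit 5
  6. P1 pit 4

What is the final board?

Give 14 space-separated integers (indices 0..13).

Move 1: P1 pit5 -> P1=[5,5,5,2,2,0](1) P2=[6,5,5,5,4,2](0)
Move 2: P1 pit2 -> P1=[5,5,0,3,3,1](2) P2=[7,5,5,5,4,2](0)
Move 3: P2 pit0 -> P1=[6,5,0,3,3,1](2) P2=[0,6,6,6,5,3](1)
Move 4: P2 pit3 -> P1=[7,6,1,3,3,1](2) P2=[0,6,6,0,6,4](2)
Move 5: P2 pit5 -> P1=[8,7,2,3,3,1](2) P2=[0,6,6,0,6,0](3)
Move 6: P1 pit4 -> P1=[8,7,2,3,0,2](3) P2=[1,6,6,0,6,0](3)

Answer: 8 7 2 3 0 2 3 1 6 6 0 6 0 3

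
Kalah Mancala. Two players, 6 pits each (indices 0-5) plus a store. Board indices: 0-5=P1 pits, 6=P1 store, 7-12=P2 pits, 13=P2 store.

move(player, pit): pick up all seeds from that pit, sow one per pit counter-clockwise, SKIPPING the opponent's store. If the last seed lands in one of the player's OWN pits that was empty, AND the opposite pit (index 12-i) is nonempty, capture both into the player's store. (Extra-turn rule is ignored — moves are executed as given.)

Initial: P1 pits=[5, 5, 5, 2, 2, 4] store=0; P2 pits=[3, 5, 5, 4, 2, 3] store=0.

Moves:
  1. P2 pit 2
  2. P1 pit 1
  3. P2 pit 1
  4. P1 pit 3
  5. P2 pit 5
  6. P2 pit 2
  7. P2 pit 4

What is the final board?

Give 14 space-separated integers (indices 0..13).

Answer: 8 2 7 1 4 6 2 3 0 0 7 0 1 4

Derivation:
Move 1: P2 pit2 -> P1=[6,5,5,2,2,4](0) P2=[3,5,0,5,3,4](1)
Move 2: P1 pit1 -> P1=[6,0,6,3,3,5](1) P2=[3,5,0,5,3,4](1)
Move 3: P2 pit1 -> P1=[6,0,6,3,3,5](1) P2=[3,0,1,6,4,5](2)
Move 4: P1 pit3 -> P1=[6,0,6,0,4,6](2) P2=[3,0,1,6,4,5](2)
Move 5: P2 pit5 -> P1=[7,1,7,1,4,6](2) P2=[3,0,1,6,4,0](3)
Move 6: P2 pit2 -> P1=[7,1,7,1,4,6](2) P2=[3,0,0,7,4,0](3)
Move 7: P2 pit4 -> P1=[8,2,7,1,4,6](2) P2=[3,0,0,7,0,1](4)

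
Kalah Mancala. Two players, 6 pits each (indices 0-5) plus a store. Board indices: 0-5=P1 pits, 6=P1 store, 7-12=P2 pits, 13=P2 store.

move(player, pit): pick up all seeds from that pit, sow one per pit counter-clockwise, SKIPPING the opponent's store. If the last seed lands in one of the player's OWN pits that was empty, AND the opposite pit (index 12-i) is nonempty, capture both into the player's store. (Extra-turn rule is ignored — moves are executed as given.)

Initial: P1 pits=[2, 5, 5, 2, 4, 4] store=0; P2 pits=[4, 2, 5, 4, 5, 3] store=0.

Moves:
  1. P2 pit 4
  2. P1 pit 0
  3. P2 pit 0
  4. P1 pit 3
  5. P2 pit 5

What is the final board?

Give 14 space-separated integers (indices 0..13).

Move 1: P2 pit4 -> P1=[3,6,6,2,4,4](0) P2=[4,2,5,4,0,4](1)
Move 2: P1 pit0 -> P1=[0,7,7,3,4,4](0) P2=[4,2,5,4,0,4](1)
Move 3: P2 pit0 -> P1=[0,0,7,3,4,4](0) P2=[0,3,6,5,0,4](9)
Move 4: P1 pit3 -> P1=[0,0,7,0,5,5](1) P2=[0,3,6,5,0,4](9)
Move 5: P2 pit5 -> P1=[1,1,8,0,5,5](1) P2=[0,3,6,5,0,0](10)

Answer: 1 1 8 0 5 5 1 0 3 6 5 0 0 10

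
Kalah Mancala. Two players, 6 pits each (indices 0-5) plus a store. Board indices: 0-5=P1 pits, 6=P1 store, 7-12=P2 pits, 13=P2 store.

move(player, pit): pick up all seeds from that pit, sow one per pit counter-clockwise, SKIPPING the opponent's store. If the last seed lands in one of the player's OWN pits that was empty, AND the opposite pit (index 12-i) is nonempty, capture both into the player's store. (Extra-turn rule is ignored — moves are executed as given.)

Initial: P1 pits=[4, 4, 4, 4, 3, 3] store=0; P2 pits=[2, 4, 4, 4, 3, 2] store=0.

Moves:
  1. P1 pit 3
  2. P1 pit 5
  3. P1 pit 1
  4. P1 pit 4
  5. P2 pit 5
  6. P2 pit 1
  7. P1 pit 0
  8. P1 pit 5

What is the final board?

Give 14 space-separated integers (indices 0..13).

Answer: 0 1 6 2 1 0 10 2 0 7 5 4 1 2

Derivation:
Move 1: P1 pit3 -> P1=[4,4,4,0,4,4](1) P2=[3,4,4,4,3,2](0)
Move 2: P1 pit5 -> P1=[4,4,4,0,4,0](2) P2=[4,5,5,4,3,2](0)
Move 3: P1 pit1 -> P1=[4,0,5,1,5,0](7) P2=[0,5,5,4,3,2](0)
Move 4: P1 pit4 -> P1=[4,0,5,1,0,1](8) P2=[1,6,6,4,3,2](0)
Move 5: P2 pit5 -> P1=[5,0,5,1,0,1](8) P2=[1,6,6,4,3,0](1)
Move 6: P2 pit1 -> P1=[6,0,5,1,0,1](8) P2=[1,0,7,5,4,1](2)
Move 7: P1 pit0 -> P1=[0,1,6,2,1,2](9) P2=[1,0,7,5,4,1](2)
Move 8: P1 pit5 -> P1=[0,1,6,2,1,0](10) P2=[2,0,7,5,4,1](2)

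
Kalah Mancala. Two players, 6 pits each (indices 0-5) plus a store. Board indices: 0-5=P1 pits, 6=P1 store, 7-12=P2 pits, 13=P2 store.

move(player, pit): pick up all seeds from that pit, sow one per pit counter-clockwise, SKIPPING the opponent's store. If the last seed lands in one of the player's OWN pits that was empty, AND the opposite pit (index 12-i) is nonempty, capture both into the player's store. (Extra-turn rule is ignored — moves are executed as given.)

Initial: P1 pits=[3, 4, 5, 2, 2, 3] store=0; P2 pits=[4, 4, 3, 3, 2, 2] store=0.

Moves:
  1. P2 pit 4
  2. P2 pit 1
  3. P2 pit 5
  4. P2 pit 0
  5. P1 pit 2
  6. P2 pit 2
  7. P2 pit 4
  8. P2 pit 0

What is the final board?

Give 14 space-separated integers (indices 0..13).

Answer: 6 5 0 3 3 4 1 0 3 0 6 0 2 4

Derivation:
Move 1: P2 pit4 -> P1=[3,4,5,2,2,3](0) P2=[4,4,3,3,0,3](1)
Move 2: P2 pit1 -> P1=[3,4,5,2,2,3](0) P2=[4,0,4,4,1,4](1)
Move 3: P2 pit5 -> P1=[4,5,6,2,2,3](0) P2=[4,0,4,4,1,0](2)
Move 4: P2 pit0 -> P1=[4,5,6,2,2,3](0) P2=[0,1,5,5,2,0](2)
Move 5: P1 pit2 -> P1=[4,5,0,3,3,4](1) P2=[1,2,5,5,2,0](2)
Move 6: P2 pit2 -> P1=[5,5,0,3,3,4](1) P2=[1,2,0,6,3,1](3)
Move 7: P2 pit4 -> P1=[6,5,0,3,3,4](1) P2=[1,2,0,6,0,2](4)
Move 8: P2 pit0 -> P1=[6,5,0,3,3,4](1) P2=[0,3,0,6,0,2](4)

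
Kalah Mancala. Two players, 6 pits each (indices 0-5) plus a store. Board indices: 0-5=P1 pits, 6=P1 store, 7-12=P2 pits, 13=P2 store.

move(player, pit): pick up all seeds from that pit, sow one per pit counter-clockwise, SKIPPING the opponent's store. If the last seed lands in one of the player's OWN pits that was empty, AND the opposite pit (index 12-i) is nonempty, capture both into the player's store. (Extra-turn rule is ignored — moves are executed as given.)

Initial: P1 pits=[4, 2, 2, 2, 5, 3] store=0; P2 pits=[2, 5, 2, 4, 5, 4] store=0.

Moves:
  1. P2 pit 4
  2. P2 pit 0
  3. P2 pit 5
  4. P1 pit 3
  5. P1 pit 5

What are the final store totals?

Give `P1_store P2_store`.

Answer: 2 2

Derivation:
Move 1: P2 pit4 -> P1=[5,3,3,2,5,3](0) P2=[2,5,2,4,0,5](1)
Move 2: P2 pit0 -> P1=[5,3,3,2,5,3](0) P2=[0,6,3,4,0,5](1)
Move 3: P2 pit5 -> P1=[6,4,4,3,5,3](0) P2=[0,6,3,4,0,0](2)
Move 4: P1 pit3 -> P1=[6,4,4,0,6,4](1) P2=[0,6,3,4,0,0](2)
Move 5: P1 pit5 -> P1=[6,4,4,0,6,0](2) P2=[1,7,4,4,0,0](2)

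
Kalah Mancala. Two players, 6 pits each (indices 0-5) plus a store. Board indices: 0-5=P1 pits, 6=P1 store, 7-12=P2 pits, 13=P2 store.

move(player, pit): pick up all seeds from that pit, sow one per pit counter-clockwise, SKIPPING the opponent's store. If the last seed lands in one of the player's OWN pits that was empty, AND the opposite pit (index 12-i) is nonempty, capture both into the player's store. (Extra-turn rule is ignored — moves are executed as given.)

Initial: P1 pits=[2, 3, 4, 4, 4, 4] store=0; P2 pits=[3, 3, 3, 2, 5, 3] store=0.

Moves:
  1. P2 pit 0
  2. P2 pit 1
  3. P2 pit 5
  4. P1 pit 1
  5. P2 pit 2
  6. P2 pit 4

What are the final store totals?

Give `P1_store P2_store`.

Answer: 0 3

Derivation:
Move 1: P2 pit0 -> P1=[2,3,4,4,4,4](0) P2=[0,4,4,3,5,3](0)
Move 2: P2 pit1 -> P1=[2,3,4,4,4,4](0) P2=[0,0,5,4,6,4](0)
Move 3: P2 pit5 -> P1=[3,4,5,4,4,4](0) P2=[0,0,5,4,6,0](1)
Move 4: P1 pit1 -> P1=[3,0,6,5,5,5](0) P2=[0,0,5,4,6,0](1)
Move 5: P2 pit2 -> P1=[4,0,6,5,5,5](0) P2=[0,0,0,5,7,1](2)
Move 6: P2 pit4 -> P1=[5,1,7,6,6,5](0) P2=[0,0,0,5,0,2](3)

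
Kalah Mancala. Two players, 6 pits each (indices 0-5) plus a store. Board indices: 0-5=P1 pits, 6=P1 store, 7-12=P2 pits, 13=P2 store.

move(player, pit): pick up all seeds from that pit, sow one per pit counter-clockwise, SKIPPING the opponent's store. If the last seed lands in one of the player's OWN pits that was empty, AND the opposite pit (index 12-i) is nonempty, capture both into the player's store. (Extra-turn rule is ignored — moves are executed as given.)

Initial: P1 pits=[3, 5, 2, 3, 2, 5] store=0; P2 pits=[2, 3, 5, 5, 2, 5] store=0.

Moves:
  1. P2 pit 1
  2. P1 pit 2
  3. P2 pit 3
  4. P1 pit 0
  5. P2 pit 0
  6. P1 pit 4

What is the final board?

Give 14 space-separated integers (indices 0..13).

Move 1: P2 pit1 -> P1=[3,5,2,3,2,5](0) P2=[2,0,6,6,3,5](0)
Move 2: P1 pit2 -> P1=[3,5,0,4,3,5](0) P2=[2,0,6,6,3,5](0)
Move 3: P2 pit3 -> P1=[4,6,1,4,3,5](0) P2=[2,0,6,0,4,6](1)
Move 4: P1 pit0 -> P1=[0,7,2,5,4,5](0) P2=[2,0,6,0,4,6](1)
Move 5: P2 pit0 -> P1=[0,7,2,5,4,5](0) P2=[0,1,7,0,4,6](1)
Move 6: P1 pit4 -> P1=[0,7,2,5,0,6](1) P2=[1,2,7,0,4,6](1)

Answer: 0 7 2 5 0 6 1 1 2 7 0 4 6 1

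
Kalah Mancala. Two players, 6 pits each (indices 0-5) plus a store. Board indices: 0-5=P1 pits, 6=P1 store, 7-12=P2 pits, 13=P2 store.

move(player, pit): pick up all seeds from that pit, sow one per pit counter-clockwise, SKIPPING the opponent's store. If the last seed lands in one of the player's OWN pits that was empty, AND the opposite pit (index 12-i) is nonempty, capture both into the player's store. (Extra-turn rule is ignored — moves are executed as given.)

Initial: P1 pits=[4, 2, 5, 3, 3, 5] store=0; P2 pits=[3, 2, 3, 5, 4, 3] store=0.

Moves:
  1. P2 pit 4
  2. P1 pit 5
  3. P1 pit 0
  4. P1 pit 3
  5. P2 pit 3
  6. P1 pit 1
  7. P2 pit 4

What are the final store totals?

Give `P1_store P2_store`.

Move 1: P2 pit4 -> P1=[5,3,5,3,3,5](0) P2=[3,2,3,5,0,4](1)
Move 2: P1 pit5 -> P1=[5,3,5,3,3,0](1) P2=[4,3,4,6,0,4](1)
Move 3: P1 pit0 -> P1=[0,4,6,4,4,0](6) P2=[0,3,4,6,0,4](1)
Move 4: P1 pit3 -> P1=[0,4,6,0,5,1](7) P2=[1,3,4,6,0,4](1)
Move 5: P2 pit3 -> P1=[1,5,7,0,5,1](7) P2=[1,3,4,0,1,5](2)
Move 6: P1 pit1 -> P1=[1,0,8,1,6,2](8) P2=[1,3,4,0,1,5](2)
Move 7: P2 pit4 -> P1=[1,0,8,1,6,2](8) P2=[1,3,4,0,0,6](2)

Answer: 8 2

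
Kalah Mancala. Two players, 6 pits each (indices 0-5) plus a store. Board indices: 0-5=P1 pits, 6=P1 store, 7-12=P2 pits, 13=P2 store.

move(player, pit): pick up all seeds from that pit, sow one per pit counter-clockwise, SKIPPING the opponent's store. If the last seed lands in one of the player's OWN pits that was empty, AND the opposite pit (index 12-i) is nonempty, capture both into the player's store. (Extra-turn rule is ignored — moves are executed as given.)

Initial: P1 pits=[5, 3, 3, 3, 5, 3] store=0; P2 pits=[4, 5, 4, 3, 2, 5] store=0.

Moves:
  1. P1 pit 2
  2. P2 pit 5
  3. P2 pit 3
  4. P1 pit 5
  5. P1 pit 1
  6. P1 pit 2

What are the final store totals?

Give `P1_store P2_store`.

Move 1: P1 pit2 -> P1=[5,3,0,4,6,4](0) P2=[4,5,4,3,2,5](0)
Move 2: P2 pit5 -> P1=[6,4,1,5,6,4](0) P2=[4,5,4,3,2,0](1)
Move 3: P2 pit3 -> P1=[6,4,1,5,6,4](0) P2=[4,5,4,0,3,1](2)
Move 4: P1 pit5 -> P1=[6,4,1,5,6,0](1) P2=[5,6,5,0,3,1](2)
Move 5: P1 pit1 -> P1=[6,0,2,6,7,0](7) P2=[0,6,5,0,3,1](2)
Move 6: P1 pit2 -> P1=[6,0,0,7,8,0](7) P2=[0,6,5,0,3,1](2)

Answer: 7 2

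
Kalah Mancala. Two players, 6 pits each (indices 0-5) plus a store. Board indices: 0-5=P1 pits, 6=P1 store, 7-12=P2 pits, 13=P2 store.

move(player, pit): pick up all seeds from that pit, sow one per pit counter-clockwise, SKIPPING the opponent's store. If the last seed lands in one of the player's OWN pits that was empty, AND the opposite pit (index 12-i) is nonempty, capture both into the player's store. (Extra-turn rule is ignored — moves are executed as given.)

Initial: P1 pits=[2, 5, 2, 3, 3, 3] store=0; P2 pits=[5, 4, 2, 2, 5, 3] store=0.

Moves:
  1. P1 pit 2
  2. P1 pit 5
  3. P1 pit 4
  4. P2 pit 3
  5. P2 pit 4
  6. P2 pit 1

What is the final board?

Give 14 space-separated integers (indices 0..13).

Move 1: P1 pit2 -> P1=[2,5,0,4,4,3](0) P2=[5,4,2,2,5,3](0)
Move 2: P1 pit5 -> P1=[2,5,0,4,4,0](1) P2=[6,5,2,2,5,3](0)
Move 3: P1 pit4 -> P1=[2,5,0,4,0,1](2) P2=[7,6,2,2,5,3](0)
Move 4: P2 pit3 -> P1=[2,5,0,4,0,1](2) P2=[7,6,2,0,6,4](0)
Move 5: P2 pit4 -> P1=[3,6,1,5,0,1](2) P2=[7,6,2,0,0,5](1)
Move 6: P2 pit1 -> P1=[4,6,1,5,0,1](2) P2=[7,0,3,1,1,6](2)

Answer: 4 6 1 5 0 1 2 7 0 3 1 1 6 2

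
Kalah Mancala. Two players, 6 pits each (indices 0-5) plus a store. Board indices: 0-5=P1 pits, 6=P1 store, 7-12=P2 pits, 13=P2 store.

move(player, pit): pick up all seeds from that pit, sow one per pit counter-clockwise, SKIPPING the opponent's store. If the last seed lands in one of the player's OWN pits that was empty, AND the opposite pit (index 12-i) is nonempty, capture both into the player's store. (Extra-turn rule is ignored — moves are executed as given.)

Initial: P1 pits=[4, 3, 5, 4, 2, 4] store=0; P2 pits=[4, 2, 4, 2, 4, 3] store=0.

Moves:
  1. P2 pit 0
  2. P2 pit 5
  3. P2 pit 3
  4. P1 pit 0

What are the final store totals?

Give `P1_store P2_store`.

Move 1: P2 pit0 -> P1=[4,3,5,4,2,4](0) P2=[0,3,5,3,5,3](0)
Move 2: P2 pit5 -> P1=[5,4,5,4,2,4](0) P2=[0,3,5,3,5,0](1)
Move 3: P2 pit3 -> P1=[5,4,5,4,2,4](0) P2=[0,3,5,0,6,1](2)
Move 4: P1 pit0 -> P1=[0,5,6,5,3,5](0) P2=[0,3,5,0,6,1](2)

Answer: 0 2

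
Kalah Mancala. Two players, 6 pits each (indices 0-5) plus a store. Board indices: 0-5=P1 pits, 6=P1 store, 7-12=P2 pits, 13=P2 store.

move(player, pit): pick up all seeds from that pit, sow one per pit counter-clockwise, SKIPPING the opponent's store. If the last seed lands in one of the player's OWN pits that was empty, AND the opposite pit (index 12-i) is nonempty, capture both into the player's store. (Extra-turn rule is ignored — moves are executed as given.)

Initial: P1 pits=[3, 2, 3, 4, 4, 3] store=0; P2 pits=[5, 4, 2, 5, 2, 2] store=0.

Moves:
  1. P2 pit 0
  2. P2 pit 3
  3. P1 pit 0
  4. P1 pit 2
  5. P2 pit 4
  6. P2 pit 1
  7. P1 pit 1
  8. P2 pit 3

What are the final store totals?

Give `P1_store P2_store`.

Answer: 2 3

Derivation:
Move 1: P2 pit0 -> P1=[3,2,3,4,4,3](0) P2=[0,5,3,6,3,3](0)
Move 2: P2 pit3 -> P1=[4,3,4,4,4,3](0) P2=[0,5,3,0,4,4](1)
Move 3: P1 pit0 -> P1=[0,4,5,5,5,3](0) P2=[0,5,3,0,4,4](1)
Move 4: P1 pit2 -> P1=[0,4,0,6,6,4](1) P2=[1,5,3,0,4,4](1)
Move 5: P2 pit4 -> P1=[1,5,0,6,6,4](1) P2=[1,5,3,0,0,5](2)
Move 6: P2 pit1 -> P1=[1,5,0,6,6,4](1) P2=[1,0,4,1,1,6](3)
Move 7: P1 pit1 -> P1=[1,0,1,7,7,5](2) P2=[1,0,4,1,1,6](3)
Move 8: P2 pit3 -> P1=[1,0,1,7,7,5](2) P2=[1,0,4,0,2,6](3)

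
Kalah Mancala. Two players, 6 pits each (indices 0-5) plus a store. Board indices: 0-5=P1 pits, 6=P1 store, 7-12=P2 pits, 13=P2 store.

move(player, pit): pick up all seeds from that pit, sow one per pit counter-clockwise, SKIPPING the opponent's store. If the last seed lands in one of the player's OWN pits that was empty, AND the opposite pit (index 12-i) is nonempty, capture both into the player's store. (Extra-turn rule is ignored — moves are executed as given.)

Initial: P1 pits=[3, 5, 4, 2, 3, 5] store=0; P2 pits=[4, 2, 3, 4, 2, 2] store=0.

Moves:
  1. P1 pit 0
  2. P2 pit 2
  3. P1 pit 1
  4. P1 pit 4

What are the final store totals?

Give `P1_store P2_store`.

Move 1: P1 pit0 -> P1=[0,6,5,3,3,5](0) P2=[4,2,3,4,2,2](0)
Move 2: P2 pit2 -> P1=[0,6,5,3,3,5](0) P2=[4,2,0,5,3,3](0)
Move 3: P1 pit1 -> P1=[0,0,6,4,4,6](1) P2=[5,2,0,5,3,3](0)
Move 4: P1 pit4 -> P1=[0,0,6,4,0,7](2) P2=[6,3,0,5,3,3](0)

Answer: 2 0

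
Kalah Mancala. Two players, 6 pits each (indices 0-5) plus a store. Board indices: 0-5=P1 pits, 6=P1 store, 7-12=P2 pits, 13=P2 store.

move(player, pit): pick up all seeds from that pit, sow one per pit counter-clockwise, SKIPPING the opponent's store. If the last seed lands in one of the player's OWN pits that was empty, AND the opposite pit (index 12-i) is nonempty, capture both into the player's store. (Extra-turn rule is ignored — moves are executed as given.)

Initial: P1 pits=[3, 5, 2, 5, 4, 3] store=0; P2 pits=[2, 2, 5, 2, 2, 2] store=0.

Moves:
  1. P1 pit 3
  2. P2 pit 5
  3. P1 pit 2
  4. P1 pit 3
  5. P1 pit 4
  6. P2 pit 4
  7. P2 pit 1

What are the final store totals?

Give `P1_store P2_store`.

Answer: 2 2

Derivation:
Move 1: P1 pit3 -> P1=[3,5,2,0,5,4](1) P2=[3,3,5,2,2,2](0)
Move 2: P2 pit5 -> P1=[4,5,2,0,5,4](1) P2=[3,3,5,2,2,0](1)
Move 3: P1 pit2 -> P1=[4,5,0,1,6,4](1) P2=[3,3,5,2,2,0](1)
Move 4: P1 pit3 -> P1=[4,5,0,0,7,4](1) P2=[3,3,5,2,2,0](1)
Move 5: P1 pit4 -> P1=[4,5,0,0,0,5](2) P2=[4,4,6,3,3,0](1)
Move 6: P2 pit4 -> P1=[5,5,0,0,0,5](2) P2=[4,4,6,3,0,1](2)
Move 7: P2 pit1 -> P1=[5,5,0,0,0,5](2) P2=[4,0,7,4,1,2](2)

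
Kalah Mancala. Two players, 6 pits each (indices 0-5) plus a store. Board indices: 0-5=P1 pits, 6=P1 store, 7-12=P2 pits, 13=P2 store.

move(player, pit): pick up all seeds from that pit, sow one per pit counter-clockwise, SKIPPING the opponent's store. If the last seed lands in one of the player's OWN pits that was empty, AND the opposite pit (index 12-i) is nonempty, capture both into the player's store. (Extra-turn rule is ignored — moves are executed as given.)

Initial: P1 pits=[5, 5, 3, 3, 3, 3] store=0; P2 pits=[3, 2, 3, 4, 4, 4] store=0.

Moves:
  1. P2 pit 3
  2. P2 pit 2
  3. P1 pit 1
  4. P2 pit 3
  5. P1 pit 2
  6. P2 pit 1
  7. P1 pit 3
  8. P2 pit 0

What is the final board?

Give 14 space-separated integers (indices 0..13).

Answer: 6 0 0 0 6 6 3 0 2 2 2 8 6 1

Derivation:
Move 1: P2 pit3 -> P1=[6,5,3,3,3,3](0) P2=[3,2,3,0,5,5](1)
Move 2: P2 pit2 -> P1=[6,5,3,3,3,3](0) P2=[3,2,0,1,6,6](1)
Move 3: P1 pit1 -> P1=[6,0,4,4,4,4](1) P2=[3,2,0,1,6,6](1)
Move 4: P2 pit3 -> P1=[6,0,4,4,4,4](1) P2=[3,2,0,0,7,6](1)
Move 5: P1 pit2 -> P1=[6,0,0,5,5,5](2) P2=[3,2,0,0,7,6](1)
Move 6: P2 pit1 -> P1=[6,0,0,5,5,5](2) P2=[3,0,1,1,7,6](1)
Move 7: P1 pit3 -> P1=[6,0,0,0,6,6](3) P2=[4,1,1,1,7,6](1)
Move 8: P2 pit0 -> P1=[6,0,0,0,6,6](3) P2=[0,2,2,2,8,6](1)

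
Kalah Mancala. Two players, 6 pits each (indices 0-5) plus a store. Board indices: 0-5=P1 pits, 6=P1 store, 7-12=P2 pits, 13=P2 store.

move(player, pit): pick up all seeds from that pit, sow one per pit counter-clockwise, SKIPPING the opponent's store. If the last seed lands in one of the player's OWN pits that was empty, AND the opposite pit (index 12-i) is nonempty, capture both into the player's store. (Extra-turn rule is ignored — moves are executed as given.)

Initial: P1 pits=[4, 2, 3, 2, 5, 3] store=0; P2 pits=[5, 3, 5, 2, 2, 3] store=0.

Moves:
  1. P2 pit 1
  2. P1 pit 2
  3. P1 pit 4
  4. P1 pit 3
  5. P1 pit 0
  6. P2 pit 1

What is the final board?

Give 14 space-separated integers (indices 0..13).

Move 1: P2 pit1 -> P1=[4,2,3,2,5,3](0) P2=[5,0,6,3,3,3](0)
Move 2: P1 pit2 -> P1=[4,2,0,3,6,4](0) P2=[5,0,6,3,3,3](0)
Move 3: P1 pit4 -> P1=[4,2,0,3,0,5](1) P2=[6,1,7,4,3,3](0)
Move 4: P1 pit3 -> P1=[4,2,0,0,1,6](2) P2=[6,1,7,4,3,3](0)
Move 5: P1 pit0 -> P1=[0,3,1,1,2,6](2) P2=[6,1,7,4,3,3](0)
Move 6: P2 pit1 -> P1=[0,3,1,1,2,6](2) P2=[6,0,8,4,3,3](0)

Answer: 0 3 1 1 2 6 2 6 0 8 4 3 3 0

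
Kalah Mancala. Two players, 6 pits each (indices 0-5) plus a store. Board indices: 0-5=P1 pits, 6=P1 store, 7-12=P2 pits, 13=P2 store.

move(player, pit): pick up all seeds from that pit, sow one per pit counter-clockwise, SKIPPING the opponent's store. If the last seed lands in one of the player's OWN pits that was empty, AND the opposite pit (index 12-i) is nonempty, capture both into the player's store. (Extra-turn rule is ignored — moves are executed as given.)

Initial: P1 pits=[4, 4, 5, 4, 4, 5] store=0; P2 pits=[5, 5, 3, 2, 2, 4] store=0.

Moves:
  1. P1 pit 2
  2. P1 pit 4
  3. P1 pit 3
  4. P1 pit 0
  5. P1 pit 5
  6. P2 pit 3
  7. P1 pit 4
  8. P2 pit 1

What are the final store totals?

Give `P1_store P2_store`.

Move 1: P1 pit2 -> P1=[4,4,0,5,5,6](1) P2=[6,5,3,2,2,4](0)
Move 2: P1 pit4 -> P1=[4,4,0,5,0,7](2) P2=[7,6,4,2,2,4](0)
Move 3: P1 pit3 -> P1=[4,4,0,0,1,8](3) P2=[8,7,4,2,2,4](0)
Move 4: P1 pit0 -> P1=[0,5,1,1,2,8](3) P2=[8,7,4,2,2,4](0)
Move 5: P1 pit5 -> P1=[0,5,1,1,2,0](10) P2=[9,8,5,3,3,0](0)
Move 6: P2 pit3 -> P1=[0,5,1,1,2,0](10) P2=[9,8,5,0,4,1](1)
Move 7: P1 pit4 -> P1=[0,5,1,1,0,1](11) P2=[9,8,5,0,4,1](1)
Move 8: P2 pit1 -> P1=[1,6,2,1,0,1](11) P2=[9,0,6,1,5,2](2)

Answer: 11 2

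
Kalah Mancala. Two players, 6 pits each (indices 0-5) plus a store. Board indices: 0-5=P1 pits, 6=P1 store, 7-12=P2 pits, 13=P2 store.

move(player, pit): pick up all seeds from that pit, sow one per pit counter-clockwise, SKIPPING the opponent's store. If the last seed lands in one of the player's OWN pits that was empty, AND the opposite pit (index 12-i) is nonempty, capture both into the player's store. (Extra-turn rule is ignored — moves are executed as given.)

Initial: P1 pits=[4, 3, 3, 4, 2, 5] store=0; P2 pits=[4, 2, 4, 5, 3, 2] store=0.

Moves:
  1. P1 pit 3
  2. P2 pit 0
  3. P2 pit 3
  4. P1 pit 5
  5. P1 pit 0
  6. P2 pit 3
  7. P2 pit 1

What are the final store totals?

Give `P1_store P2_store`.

Answer: 4 1

Derivation:
Move 1: P1 pit3 -> P1=[4,3,3,0,3,6](1) P2=[5,2,4,5,3,2](0)
Move 2: P2 pit0 -> P1=[4,3,3,0,3,6](1) P2=[0,3,5,6,4,3](0)
Move 3: P2 pit3 -> P1=[5,4,4,0,3,6](1) P2=[0,3,5,0,5,4](1)
Move 4: P1 pit5 -> P1=[5,4,4,0,3,0](2) P2=[1,4,6,1,6,4](1)
Move 5: P1 pit0 -> P1=[0,5,5,1,4,0](4) P2=[0,4,6,1,6,4](1)
Move 6: P2 pit3 -> P1=[0,5,5,1,4,0](4) P2=[0,4,6,0,7,4](1)
Move 7: P2 pit1 -> P1=[0,5,5,1,4,0](4) P2=[0,0,7,1,8,5](1)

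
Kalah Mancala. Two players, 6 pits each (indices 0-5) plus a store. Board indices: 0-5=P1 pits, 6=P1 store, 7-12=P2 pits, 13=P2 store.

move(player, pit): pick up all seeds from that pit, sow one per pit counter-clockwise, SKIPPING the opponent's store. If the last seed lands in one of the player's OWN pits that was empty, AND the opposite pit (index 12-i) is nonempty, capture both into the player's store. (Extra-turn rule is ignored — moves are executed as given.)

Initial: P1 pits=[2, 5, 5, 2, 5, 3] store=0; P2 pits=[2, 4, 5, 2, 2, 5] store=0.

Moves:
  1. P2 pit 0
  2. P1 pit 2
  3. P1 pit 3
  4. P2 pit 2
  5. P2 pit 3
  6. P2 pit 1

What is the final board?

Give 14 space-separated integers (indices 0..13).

Move 1: P2 pit0 -> P1=[2,5,5,2,5,3](0) P2=[0,5,6,2,2,5](0)
Move 2: P1 pit2 -> P1=[2,5,0,3,6,4](1) P2=[1,5,6,2,2,5](0)
Move 3: P1 pit3 -> P1=[2,5,0,0,7,5](2) P2=[1,5,6,2,2,5](0)
Move 4: P2 pit2 -> P1=[3,6,0,0,7,5](2) P2=[1,5,0,3,3,6](1)
Move 5: P2 pit3 -> P1=[3,6,0,0,7,5](2) P2=[1,5,0,0,4,7](2)
Move 6: P2 pit1 -> P1=[3,6,0,0,7,5](2) P2=[1,0,1,1,5,8](3)

Answer: 3 6 0 0 7 5 2 1 0 1 1 5 8 3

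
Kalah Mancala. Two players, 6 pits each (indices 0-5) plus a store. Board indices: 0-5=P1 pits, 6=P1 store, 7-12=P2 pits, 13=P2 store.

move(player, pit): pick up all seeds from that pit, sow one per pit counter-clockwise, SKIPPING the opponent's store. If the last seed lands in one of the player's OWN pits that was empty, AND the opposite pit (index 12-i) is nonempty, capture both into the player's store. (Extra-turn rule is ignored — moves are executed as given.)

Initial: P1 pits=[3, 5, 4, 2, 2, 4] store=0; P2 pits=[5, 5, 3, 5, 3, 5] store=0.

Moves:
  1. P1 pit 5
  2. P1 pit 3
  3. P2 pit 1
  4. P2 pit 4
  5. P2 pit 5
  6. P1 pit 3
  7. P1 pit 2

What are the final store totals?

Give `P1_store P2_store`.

Move 1: P1 pit5 -> P1=[3,5,4,2,2,0](1) P2=[6,6,4,5,3,5](0)
Move 2: P1 pit3 -> P1=[3,5,4,0,3,0](8) P2=[0,6,4,5,3,5](0)
Move 3: P2 pit1 -> P1=[4,5,4,0,3,0](8) P2=[0,0,5,6,4,6](1)
Move 4: P2 pit4 -> P1=[5,6,4,0,3,0](8) P2=[0,0,5,6,0,7](2)
Move 5: P2 pit5 -> P1=[6,7,5,1,4,1](8) P2=[0,0,5,6,0,0](3)
Move 6: P1 pit3 -> P1=[6,7,5,0,5,1](8) P2=[0,0,5,6,0,0](3)
Move 7: P1 pit2 -> P1=[6,7,0,1,6,2](9) P2=[1,0,5,6,0,0](3)

Answer: 9 3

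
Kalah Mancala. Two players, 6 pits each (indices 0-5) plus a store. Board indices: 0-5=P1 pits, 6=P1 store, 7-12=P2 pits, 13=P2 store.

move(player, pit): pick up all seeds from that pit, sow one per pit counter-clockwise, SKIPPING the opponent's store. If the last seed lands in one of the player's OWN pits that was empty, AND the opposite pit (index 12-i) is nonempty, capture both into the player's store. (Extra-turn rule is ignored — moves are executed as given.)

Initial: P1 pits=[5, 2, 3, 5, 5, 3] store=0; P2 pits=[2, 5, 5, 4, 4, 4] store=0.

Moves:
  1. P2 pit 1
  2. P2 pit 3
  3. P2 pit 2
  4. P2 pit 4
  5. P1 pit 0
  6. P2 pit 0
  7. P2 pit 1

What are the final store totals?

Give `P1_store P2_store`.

Move 1: P2 pit1 -> P1=[5,2,3,5,5,3](0) P2=[2,0,6,5,5,5](1)
Move 2: P2 pit3 -> P1=[6,3,3,5,5,3](0) P2=[2,0,6,0,6,6](2)
Move 3: P2 pit2 -> P1=[7,4,3,5,5,3](0) P2=[2,0,0,1,7,7](3)
Move 4: P2 pit4 -> P1=[8,5,4,6,6,3](0) P2=[2,0,0,1,0,8](4)
Move 5: P1 pit0 -> P1=[0,6,5,7,7,4](1) P2=[3,1,0,1,0,8](4)
Move 6: P2 pit0 -> P1=[0,6,5,7,7,4](1) P2=[0,2,1,2,0,8](4)
Move 7: P2 pit1 -> P1=[0,6,5,7,7,4](1) P2=[0,0,2,3,0,8](4)

Answer: 1 4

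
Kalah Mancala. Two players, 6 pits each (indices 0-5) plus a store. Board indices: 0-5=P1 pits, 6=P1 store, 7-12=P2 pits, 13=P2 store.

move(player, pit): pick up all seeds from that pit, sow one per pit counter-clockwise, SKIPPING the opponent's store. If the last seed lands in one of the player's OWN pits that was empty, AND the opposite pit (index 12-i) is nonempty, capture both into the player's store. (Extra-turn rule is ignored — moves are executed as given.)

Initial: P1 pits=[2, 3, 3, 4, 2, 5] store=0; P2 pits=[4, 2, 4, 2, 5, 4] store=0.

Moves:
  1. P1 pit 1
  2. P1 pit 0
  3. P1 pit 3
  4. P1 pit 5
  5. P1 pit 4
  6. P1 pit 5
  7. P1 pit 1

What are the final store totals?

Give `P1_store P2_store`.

Move 1: P1 pit1 -> P1=[2,0,4,5,3,5](0) P2=[4,2,4,2,5,4](0)
Move 2: P1 pit0 -> P1=[0,1,5,5,3,5](0) P2=[4,2,4,2,5,4](0)
Move 3: P1 pit3 -> P1=[0,1,5,0,4,6](1) P2=[5,3,4,2,5,4](0)
Move 4: P1 pit5 -> P1=[0,1,5,0,4,0](2) P2=[6,4,5,3,6,4](0)
Move 5: P1 pit4 -> P1=[0,1,5,0,0,1](3) P2=[7,5,5,3,6,4](0)
Move 6: P1 pit5 -> P1=[0,1,5,0,0,0](4) P2=[7,5,5,3,6,4](0)
Move 7: P1 pit1 -> P1=[0,0,6,0,0,0](4) P2=[7,5,5,3,6,4](0)

Answer: 4 0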